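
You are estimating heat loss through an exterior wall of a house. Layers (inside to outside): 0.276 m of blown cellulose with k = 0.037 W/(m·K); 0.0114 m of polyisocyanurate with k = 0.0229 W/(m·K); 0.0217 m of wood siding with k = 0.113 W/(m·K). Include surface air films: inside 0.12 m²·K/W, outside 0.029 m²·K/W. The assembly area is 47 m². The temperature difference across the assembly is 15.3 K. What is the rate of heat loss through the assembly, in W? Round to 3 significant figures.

86.7 W

0.276/0.037 = 7.459
0.0114/0.0229 = 0.4978
0.0217/0.113 = 0.192
R_total = 0.12 + 7.459 + 0.4978 + 0.192 + 0.029 = 8.298 m²·K/W
Q = A·ΔT/R = 47 × 15.3 / 8.298 = 86.66 W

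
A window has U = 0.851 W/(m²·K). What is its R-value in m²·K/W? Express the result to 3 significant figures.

R = 1/U = 1/0.851 = 1.175

1.18 m²·K/W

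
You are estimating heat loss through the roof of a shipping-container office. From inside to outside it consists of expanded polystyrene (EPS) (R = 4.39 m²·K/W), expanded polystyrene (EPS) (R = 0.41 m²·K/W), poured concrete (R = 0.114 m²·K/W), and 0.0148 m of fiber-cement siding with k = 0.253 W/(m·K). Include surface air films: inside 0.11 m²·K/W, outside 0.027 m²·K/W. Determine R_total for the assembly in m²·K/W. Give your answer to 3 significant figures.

5.11 m²·K/W

0.0148/0.253 = 0.0585
R_total = 0.11 + 4.39 + 0.41 + 0.114 + 0.0585 + 0.027 = 5.109 m²·K/W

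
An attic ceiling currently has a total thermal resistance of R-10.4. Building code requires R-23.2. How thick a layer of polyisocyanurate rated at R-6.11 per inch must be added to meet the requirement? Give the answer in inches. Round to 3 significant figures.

2.09 in

ΔR = 23.2 − 10.4 = 12.8 ft²·°F·h/BTU
L = ΔR / (R/in) = 12.8/6.11 = 2.095 in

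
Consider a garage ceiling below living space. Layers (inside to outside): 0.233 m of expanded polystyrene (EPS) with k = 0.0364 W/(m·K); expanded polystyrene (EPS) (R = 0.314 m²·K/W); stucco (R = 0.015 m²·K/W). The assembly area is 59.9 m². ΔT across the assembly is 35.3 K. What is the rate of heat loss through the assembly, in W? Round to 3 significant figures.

0.233/0.0364 = 6.401
R_total = 6.401 + 0.314 + 0.015 = 6.73 m²·K/W
Q = A·ΔT/R = 59.9 × 35.3 / 6.73 = 314.2 W

314 W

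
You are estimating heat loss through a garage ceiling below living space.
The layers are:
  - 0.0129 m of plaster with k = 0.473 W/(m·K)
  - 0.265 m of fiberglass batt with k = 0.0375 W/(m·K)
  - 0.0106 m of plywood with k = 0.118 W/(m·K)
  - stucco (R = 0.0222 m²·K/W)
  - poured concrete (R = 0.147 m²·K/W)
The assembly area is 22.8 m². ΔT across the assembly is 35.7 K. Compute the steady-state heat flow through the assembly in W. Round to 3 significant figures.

0.0129/0.473 = 0.02727
0.265/0.0375 = 7.067
0.0106/0.118 = 0.08983
R_total = 0.02727 + 7.067 + 0.08983 + 0.0222 + 0.147 = 7.353 m²·K/W
Q = A·ΔT/R = 22.8 × 35.7 / 7.353 = 110.7 W

111 W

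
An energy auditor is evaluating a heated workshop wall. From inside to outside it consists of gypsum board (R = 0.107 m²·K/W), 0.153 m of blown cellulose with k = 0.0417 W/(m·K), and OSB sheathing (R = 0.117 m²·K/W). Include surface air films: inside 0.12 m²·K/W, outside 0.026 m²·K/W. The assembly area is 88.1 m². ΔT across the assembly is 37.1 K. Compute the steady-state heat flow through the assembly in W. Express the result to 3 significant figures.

0.153/0.0417 = 3.669
R_total = 0.12 + 0.107 + 3.669 + 0.117 + 0.026 = 4.039 m²·K/W
Q = A·ΔT/R = 88.1 × 37.1 / 4.039 = 809.2 W

809 W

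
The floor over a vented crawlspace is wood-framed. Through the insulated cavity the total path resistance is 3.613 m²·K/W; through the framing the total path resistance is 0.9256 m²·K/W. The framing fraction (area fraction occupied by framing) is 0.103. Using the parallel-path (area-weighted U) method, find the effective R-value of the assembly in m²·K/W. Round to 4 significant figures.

U_eff = 0.897/3.613 + 0.103/0.9256 = 0.24827 + 0.11128 = 0.35955
R_eff = 1/U_eff = 2.7813 m²·K/W

2.781 m²·K/W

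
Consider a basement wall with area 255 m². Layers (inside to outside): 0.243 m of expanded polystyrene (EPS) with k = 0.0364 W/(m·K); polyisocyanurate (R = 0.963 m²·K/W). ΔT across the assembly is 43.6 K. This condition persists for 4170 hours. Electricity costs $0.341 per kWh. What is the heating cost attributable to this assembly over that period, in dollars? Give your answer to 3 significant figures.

0.243/0.0364 = 6.676
R_total = 6.676 + 0.963 = 7.639 m²·K/W
Q = 255 × 43.6 / 7.639 = 1455 W
E = 1455 W × 4170 h / 1000 = 6069 kWh
Cost = 6069 × 0.341 = $2070

2070 dollars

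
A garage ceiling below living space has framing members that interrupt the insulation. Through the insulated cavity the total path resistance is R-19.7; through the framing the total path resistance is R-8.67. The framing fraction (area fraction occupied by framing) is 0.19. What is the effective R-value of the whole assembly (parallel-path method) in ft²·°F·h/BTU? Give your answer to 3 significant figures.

U_eff = 0.81/19.7 + 0.19/8.67 = 0.04112 + 0.02191 = 0.06303
R_eff = 1/U_eff = 15.87 ft²·°F·h/BTU

15.9 ft²·°F·h/BTU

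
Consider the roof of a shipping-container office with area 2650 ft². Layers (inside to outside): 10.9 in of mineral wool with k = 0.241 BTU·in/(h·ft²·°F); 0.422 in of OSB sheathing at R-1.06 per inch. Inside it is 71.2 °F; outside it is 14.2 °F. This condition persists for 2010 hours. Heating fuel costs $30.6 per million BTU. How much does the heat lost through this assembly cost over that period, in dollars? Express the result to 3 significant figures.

10.9/0.241 = 45.23
0.422 × 1.06 = 0.4473
R_total = 45.23 + 0.4473 = 45.68 ft²·°F·h/BTU
Q = 2650 × (71.2 − 14.2) / 45.68 = 3307 BTU/h
E = 3307 × 2010 = 6647000 BTU
Cost = 6647000/10⁶ × 30.6 = $203.4

203 dollars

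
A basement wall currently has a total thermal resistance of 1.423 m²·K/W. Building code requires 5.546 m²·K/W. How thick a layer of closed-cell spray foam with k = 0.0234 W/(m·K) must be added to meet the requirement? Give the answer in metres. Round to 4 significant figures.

0.09648 m

ΔR = 5.546 − 1.423 = 4.123 m²·K/W
L = ΔR × k = 4.123 × 0.0234 = 0.096478 m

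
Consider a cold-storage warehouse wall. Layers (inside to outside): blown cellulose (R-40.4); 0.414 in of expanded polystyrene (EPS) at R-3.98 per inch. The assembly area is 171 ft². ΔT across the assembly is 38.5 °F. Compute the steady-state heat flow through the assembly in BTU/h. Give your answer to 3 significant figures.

157 BTU/h

0.414 × 3.98 = 1.648
R_total = 40.4 + 1.648 = 42.05 ft²·°F·h/BTU
Q = A·ΔT/R = 171 × 38.5 / 42.05 = 156.6 BTU/h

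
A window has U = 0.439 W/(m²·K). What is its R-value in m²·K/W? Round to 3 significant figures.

2.28 m²·K/W

R = 1/U = 1/0.439 = 2.278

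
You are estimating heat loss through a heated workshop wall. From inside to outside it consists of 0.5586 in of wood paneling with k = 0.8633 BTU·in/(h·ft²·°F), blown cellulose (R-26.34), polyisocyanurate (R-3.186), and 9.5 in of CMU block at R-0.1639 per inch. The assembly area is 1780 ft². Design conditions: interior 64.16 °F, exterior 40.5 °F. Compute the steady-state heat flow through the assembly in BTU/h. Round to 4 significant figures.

0.5586/0.8633 = 0.64705
9.5 × 0.1639 = 1.557
R_total = 0.64705 + 26.34 + 3.186 + 1.557 = 31.73 ft²·°F·h/BTU
Q = A·ΔT/R = 1780 × (64.16 − 40.5) / 31.73 = 1327.3 BTU/h

1327 BTU/h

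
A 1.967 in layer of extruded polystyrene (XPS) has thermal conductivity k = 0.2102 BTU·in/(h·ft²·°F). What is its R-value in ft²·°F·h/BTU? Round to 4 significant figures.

9.358 ft²·°F·h/BTU

R = L/k = 1.967/0.2102 = 9.3578 ft²·°F·h/BTU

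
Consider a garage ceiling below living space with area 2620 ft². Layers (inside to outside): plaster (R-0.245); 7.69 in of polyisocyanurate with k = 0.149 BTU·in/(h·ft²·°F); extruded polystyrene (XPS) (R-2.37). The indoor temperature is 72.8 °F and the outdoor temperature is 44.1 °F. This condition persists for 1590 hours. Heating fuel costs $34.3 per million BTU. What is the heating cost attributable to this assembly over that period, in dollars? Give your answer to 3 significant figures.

7.69/0.149 = 51.61
R_total = 0.245 + 51.61 + 2.37 = 54.23 ft²·°F·h/BTU
Q = 2620 × (72.8 − 44.1) / 54.23 = 1387 BTU/h
E = 1387 × 1590 = 2205000 BTU
Cost = 2205000/10⁶ × 34.3 = $75.63

75.6 dollars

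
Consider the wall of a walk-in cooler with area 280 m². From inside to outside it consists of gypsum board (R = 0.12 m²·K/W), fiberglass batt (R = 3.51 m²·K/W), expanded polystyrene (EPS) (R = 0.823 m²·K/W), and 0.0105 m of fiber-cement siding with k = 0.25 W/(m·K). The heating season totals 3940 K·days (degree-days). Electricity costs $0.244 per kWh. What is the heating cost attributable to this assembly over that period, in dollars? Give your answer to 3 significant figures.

0.0105/0.25 = 0.042
R_total = 0.12 + 3.51 + 0.823 + 0.042 = 4.495 m²·K/W
E = A × HDD × 24 / R / 1000 = 280 × 3940 × 24 / 4.495 / 1000 = 5890 kWh
Cost = 5890 × 0.244 = $1437

1440 dollars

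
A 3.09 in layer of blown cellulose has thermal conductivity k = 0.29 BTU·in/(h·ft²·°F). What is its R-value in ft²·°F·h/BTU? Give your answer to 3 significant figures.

10.7 ft²·°F·h/BTU

R = L/k = 3.09/0.29 = 10.66 ft²·°F·h/BTU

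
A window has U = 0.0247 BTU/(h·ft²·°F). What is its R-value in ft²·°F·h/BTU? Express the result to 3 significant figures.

R = 1/U = 1/0.0247 = 40.49

40.5 ft²·°F·h/BTU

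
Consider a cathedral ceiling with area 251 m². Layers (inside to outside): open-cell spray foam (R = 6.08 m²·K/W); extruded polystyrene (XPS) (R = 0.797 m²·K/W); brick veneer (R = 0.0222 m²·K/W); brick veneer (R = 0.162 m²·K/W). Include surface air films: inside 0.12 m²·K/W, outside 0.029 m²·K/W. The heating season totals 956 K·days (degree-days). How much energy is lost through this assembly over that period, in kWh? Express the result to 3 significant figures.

799 kWh

R_total = 0.12 + 6.08 + 0.797 + 0.0222 + 0.162 + 0.029 = 7.21 m²·K/W
E = A × HDD × 24 / R / 1000 = 251 × 956 × 24 / 7.21 / 1000 = 798.7 kWh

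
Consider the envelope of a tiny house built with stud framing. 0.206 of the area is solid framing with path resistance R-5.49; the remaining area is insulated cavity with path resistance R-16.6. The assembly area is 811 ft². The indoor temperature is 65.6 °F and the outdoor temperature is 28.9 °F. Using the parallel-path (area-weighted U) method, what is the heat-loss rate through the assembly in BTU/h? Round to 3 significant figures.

U_eff = 0.794/16.6 + 0.206/5.49 = 0.04783 + 0.03752 = 0.08535
R_eff = 1/U_eff = 11.72 ft²·°F·h/BTU
Q = 811 × (65.6 − 28.9) / 11.72 = 2540 BTU/h

2540 BTU/h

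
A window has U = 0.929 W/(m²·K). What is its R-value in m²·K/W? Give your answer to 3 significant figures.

1.08 m²·K/W

R = 1/U = 1/0.929 = 1.076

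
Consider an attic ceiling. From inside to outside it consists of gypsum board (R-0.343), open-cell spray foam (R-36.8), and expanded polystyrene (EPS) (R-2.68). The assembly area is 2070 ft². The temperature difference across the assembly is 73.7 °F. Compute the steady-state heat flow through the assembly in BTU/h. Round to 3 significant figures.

R_total = 0.343 + 36.8 + 2.68 = 39.82 ft²·°F·h/BTU
Q = A·ΔT/R = 2070 × 73.7 / 39.82 = 3831 BTU/h

3830 BTU/h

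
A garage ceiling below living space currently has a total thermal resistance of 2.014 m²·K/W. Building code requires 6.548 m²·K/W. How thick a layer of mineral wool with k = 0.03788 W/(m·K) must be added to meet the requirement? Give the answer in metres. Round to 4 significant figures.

ΔR = 6.548 − 2.014 = 4.534 m²·K/W
L = ΔR × k = 4.534 × 0.03788 = 0.17175 m

0.1717 m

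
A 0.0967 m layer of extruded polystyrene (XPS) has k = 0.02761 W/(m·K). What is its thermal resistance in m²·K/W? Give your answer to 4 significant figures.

3.502 m²·K/W

R = L/k = 0.0967/0.02761 = 3.5024 m²·K/W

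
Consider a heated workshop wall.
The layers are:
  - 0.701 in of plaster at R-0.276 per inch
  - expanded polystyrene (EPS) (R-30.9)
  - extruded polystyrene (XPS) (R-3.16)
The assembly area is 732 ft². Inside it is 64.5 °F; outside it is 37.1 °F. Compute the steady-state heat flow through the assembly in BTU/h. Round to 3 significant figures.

586 BTU/h

0.701 × 0.276 = 0.1935
R_total = 0.1935 + 30.9 + 3.16 = 34.25 ft²·°F·h/BTU
Q = A·ΔT/R = 732 × (64.5 − 37.1) / 34.25 = 585.5 BTU/h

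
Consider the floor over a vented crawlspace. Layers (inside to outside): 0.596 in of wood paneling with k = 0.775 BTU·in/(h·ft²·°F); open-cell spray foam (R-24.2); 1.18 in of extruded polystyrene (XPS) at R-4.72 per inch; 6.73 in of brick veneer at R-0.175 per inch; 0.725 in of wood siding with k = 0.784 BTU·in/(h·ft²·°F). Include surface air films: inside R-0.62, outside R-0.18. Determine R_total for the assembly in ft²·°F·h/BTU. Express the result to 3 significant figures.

33.4 ft²·°F·h/BTU

0.596/0.775 = 0.769
1.18 × 4.72 = 5.57
6.73 × 0.175 = 1.178
0.725/0.784 = 0.9247
R_total = 0.62 + 0.769 + 24.2 + 5.57 + 1.178 + 0.9247 + 0.18 = 33.44 ft²·°F·h/BTU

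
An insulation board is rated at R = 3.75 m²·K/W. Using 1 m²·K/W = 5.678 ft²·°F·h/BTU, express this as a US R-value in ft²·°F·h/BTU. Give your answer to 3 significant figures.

21.3 ft²·°F·h/BTU

R_US = 3.75 × 5.678 = 21.29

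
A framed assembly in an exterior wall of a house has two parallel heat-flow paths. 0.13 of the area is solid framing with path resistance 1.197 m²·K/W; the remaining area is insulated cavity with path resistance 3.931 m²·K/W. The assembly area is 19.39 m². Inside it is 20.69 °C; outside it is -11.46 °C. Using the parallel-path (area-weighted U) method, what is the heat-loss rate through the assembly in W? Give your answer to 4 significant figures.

U_eff = 0.87/3.931 + 0.13/1.197 = 0.22132 + 0.1086 = 0.32992
R_eff = 1/U_eff = 3.031 m²·K/W
Q = 19.39 × (20.69 − (-11.46)) / 3.031 = 205.67 W

205.7 W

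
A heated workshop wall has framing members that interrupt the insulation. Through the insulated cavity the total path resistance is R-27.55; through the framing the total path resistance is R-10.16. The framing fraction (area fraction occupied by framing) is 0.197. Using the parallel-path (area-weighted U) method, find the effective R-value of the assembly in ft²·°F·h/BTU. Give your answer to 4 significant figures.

U_eff = 0.803/27.55 + 0.197/10.16 = 0.029147 + 0.01939 = 0.048537
R_eff = 1/U_eff = 20.603 ft²·°F·h/BTU

20.60 ft²·°F·h/BTU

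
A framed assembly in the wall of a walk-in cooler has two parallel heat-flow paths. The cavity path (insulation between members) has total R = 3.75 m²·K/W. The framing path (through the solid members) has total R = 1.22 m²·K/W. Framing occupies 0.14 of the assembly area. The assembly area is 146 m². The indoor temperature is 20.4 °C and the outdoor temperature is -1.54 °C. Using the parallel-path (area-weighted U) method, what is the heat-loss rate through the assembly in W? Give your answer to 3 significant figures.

1100 W

U_eff = 0.86/3.75 + 0.14/1.22 = 0.2293 + 0.1148 = 0.3441
R_eff = 1/U_eff = 2.906 m²·K/W
Q = 146 × (20.4 − (-1.54)) / 2.906 = 1102 W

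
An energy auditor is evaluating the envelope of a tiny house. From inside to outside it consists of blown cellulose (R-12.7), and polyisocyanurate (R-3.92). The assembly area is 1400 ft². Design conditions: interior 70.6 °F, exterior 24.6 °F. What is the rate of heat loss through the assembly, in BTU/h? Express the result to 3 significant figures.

R_total = 12.7 + 3.92 = 16.62 ft²·°F·h/BTU
Q = A·ΔT/R = 1400 × (70.6 − 24.6) / 16.62 = 3875 BTU/h

3870 BTU/h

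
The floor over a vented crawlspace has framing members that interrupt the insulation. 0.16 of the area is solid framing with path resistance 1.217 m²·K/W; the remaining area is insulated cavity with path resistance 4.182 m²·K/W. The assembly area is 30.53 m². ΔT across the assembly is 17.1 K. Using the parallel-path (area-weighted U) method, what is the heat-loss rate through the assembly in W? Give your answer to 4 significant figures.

U_eff = 0.84/4.182 + 0.16/1.217 = 0.20086 + 0.13147 = 0.33233
R_eff = 1/U_eff = 3.009 m²·K/W
Q = 30.53 × 17.1 / 3.009 = 173.5 W

173.5 W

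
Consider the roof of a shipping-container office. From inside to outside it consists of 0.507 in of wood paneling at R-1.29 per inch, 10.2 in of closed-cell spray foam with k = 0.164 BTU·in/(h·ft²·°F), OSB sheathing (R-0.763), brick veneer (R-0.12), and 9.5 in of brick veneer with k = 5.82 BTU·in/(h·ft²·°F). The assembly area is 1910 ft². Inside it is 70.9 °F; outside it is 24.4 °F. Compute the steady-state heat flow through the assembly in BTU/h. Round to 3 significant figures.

1360 BTU/h

0.507 × 1.29 = 0.654
10.2/0.164 = 62.2
9.5/5.82 = 1.632
R_total = 0.654 + 62.2 + 0.763 + 0.12 + 1.632 = 65.36 ft²·°F·h/BTU
Q = A·ΔT/R = 1910 × (70.9 − 24.4) / 65.36 = 1359 BTU/h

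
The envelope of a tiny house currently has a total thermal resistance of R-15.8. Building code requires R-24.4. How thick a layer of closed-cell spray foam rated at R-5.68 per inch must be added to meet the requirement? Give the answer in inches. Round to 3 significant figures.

1.51 in

ΔR = 24.4 − 15.8 = 8.6 ft²·°F·h/BTU
L = ΔR / (R/in) = 8.6/5.68 = 1.514 in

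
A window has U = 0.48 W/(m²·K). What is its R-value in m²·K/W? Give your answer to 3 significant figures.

R = 1/U = 1/0.48 = 2.083

2.08 m²·K/W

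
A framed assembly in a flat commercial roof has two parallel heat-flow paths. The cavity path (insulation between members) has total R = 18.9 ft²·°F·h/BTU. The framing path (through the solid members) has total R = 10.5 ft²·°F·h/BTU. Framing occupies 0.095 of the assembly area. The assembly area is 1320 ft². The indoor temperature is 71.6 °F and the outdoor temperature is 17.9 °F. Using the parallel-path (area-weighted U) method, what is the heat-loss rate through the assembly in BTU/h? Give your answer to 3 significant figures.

4040 BTU/h

U_eff = 0.905/18.9 + 0.095/10.5 = 0.04788 + 0.009048 = 0.05693
R_eff = 1/U_eff = 17.57 ft²·°F·h/BTU
Q = 1320 × (71.6 − 17.9) / 17.57 = 4036 BTU/h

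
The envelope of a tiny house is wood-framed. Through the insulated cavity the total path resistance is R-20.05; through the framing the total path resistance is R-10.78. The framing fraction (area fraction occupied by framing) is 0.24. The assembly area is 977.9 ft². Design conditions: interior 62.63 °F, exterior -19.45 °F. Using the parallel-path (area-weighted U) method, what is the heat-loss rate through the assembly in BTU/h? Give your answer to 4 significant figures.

U_eff = 0.76/20.05 + 0.24/10.78 = 0.037905 + 0.022263 = 0.060169
R_eff = 1/U_eff = 16.62 ft²·°F·h/BTU
Q = 977.9 × (62.63 − (-19.45)) / 16.62 = 4829.5 BTU/h

4830 BTU/h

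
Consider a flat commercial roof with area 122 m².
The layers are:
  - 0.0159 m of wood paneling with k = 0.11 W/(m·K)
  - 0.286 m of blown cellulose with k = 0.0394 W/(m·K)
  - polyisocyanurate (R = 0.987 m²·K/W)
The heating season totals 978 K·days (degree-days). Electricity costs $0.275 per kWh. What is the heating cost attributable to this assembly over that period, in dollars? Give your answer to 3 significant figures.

0.0159/0.11 = 0.1445
0.286/0.0394 = 7.259
R_total = 0.1445 + 7.259 + 0.987 = 8.39 m²·K/W
E = A × HDD × 24 / R / 1000 = 122 × 978 × 24 / 8.39 / 1000 = 341.3 kWh
Cost = 341.3 × 0.275 = $93.86

93.9 dollars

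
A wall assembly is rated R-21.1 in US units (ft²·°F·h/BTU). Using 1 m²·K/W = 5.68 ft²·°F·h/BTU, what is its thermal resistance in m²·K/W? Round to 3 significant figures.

3.71 m²·K/W

R_SI = 21.1/5.68 = 3.715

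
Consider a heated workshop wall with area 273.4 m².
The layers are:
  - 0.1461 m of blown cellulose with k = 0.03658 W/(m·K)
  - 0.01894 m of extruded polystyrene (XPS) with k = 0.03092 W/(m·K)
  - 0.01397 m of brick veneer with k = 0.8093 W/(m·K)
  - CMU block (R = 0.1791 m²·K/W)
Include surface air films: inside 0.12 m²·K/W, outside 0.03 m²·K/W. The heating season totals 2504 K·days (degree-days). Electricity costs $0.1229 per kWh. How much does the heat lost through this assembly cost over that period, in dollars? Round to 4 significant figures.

407.7 dollars

0.1461/0.03658 = 3.994
0.01894/0.03092 = 0.61255
0.01397/0.8093 = 0.017262
R_total = 0.12 + 3.994 + 0.61255 + 0.017262 + 0.1791 + 0.03 = 4.9529 m²·K/W
E = A × HDD × 24 / R / 1000 = 273.4 × 2504 × 24 / 4.9529 / 1000 = 3317.3 kWh
Cost = 3317.3 × 0.1229 = $407.7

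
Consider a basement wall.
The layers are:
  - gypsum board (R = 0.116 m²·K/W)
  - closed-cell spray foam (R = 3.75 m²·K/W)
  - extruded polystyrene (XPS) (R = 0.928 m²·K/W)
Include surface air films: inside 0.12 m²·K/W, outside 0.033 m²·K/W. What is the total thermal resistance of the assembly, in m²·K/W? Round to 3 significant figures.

R_total = 0.12 + 0.116 + 3.75 + 0.928 + 0.033 = 4.947 m²·K/W

4.95 m²·K/W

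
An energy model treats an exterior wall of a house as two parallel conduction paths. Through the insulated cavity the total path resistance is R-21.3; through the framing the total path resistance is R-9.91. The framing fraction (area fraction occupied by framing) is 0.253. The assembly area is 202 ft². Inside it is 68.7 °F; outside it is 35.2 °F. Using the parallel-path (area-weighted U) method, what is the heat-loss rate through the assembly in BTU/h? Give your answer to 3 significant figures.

U_eff = 0.747/21.3 + 0.253/9.91 = 0.03507 + 0.02553 = 0.0606
R_eff = 1/U_eff = 16.5 ft²·°F·h/BTU
Q = 202 × (68.7 − 35.2) / 16.5 = 410.1 BTU/h

410 BTU/h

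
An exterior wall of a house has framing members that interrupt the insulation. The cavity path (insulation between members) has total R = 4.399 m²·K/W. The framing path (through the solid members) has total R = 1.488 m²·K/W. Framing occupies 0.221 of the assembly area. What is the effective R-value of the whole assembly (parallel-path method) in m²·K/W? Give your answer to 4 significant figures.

3.071 m²·K/W

U_eff = 0.779/4.399 + 0.221/1.488 = 0.17709 + 0.14852 = 0.32561
R_eff = 1/U_eff = 3.0712 m²·K/W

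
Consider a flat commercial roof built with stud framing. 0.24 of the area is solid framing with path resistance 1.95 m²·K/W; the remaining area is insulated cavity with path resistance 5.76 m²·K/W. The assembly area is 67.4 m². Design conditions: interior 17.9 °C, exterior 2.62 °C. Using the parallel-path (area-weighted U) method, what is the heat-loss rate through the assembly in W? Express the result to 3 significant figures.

263 W

U_eff = 0.76/5.76 + 0.24/1.95 = 0.1319 + 0.1231 = 0.255
R_eff = 1/U_eff = 3.921 m²·K/W
Q = 67.4 × (17.9 − 2.62) / 3.921 = 262.6 W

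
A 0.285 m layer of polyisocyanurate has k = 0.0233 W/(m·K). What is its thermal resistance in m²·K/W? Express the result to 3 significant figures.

12.2 m²·K/W

R = L/k = 0.285/0.0233 = 12.23 m²·K/W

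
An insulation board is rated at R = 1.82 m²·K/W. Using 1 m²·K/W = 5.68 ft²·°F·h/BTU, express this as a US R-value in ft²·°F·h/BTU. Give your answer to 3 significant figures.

R_US = 1.82 × 5.68 = 10.34

10.3 ft²·°F·h/BTU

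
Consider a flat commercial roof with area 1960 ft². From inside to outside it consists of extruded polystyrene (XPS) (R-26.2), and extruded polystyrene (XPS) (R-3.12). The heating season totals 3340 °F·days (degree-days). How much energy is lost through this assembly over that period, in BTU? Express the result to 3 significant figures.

R_total = 26.2 + 3.12 = 29.32 ft²·°F·h/BTU
E = A × HDD × 24 / R = 1960 × 3340 × 24 / 29.32 = 5359000 BTU

5360000 BTU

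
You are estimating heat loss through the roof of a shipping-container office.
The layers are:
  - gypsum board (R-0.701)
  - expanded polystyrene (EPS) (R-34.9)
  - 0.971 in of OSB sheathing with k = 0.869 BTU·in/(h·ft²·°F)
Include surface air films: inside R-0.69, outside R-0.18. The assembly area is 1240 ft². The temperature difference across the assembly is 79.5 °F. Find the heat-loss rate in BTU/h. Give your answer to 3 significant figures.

0.971/0.869 = 1.117
R_total = 0.69 + 0.701 + 34.9 + 1.117 + 0.18 = 37.59 ft²·°F·h/BTU
Q = A·ΔT/R = 1240 × 79.5 / 37.59 = 2623 BTU/h

2620 BTU/h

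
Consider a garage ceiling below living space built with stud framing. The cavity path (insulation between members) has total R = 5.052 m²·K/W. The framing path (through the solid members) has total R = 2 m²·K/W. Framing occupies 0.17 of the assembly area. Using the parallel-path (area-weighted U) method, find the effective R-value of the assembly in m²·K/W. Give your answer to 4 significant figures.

4.011 m²·K/W

U_eff = 0.83/5.052 + 0.17/2 = 0.16429 + 0.085 = 0.24929
R_eff = 1/U_eff = 4.0114 m²·K/W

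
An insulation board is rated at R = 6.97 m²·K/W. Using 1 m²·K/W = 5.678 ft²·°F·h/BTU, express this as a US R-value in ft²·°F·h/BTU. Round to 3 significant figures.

39.6 ft²·°F·h/BTU

R_US = 6.97 × 5.678 = 39.58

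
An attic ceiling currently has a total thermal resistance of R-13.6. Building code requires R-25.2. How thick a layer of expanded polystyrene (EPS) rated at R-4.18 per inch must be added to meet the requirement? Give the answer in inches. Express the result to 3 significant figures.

ΔR = 25.2 − 13.6 = 11.6 ft²·°F·h/BTU
L = ΔR / (R/in) = 11.6/4.18 = 2.775 in

2.78 in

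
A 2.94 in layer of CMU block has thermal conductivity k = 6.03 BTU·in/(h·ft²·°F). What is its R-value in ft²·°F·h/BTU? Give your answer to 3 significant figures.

0.488 ft²·°F·h/BTU

R = L/k = 2.94/6.03 = 0.4876 ft²·°F·h/BTU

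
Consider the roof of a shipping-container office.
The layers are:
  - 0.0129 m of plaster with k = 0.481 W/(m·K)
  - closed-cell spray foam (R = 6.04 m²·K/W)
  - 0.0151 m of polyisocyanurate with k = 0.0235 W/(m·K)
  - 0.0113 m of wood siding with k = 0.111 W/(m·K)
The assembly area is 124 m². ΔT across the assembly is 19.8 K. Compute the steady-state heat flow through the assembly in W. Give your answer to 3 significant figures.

360 W

0.0129/0.481 = 0.02682
0.0151/0.0235 = 0.6426
0.0113/0.111 = 0.1018
R_total = 0.02682 + 6.04 + 0.6426 + 0.1018 = 6.811 m²·K/W
Q = A·ΔT/R = 124 × 19.8 / 6.811 = 360.5 W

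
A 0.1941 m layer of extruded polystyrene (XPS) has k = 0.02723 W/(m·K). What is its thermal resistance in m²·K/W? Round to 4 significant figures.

7.128 m²·K/W

R = L/k = 0.1941/0.02723 = 7.1282 m²·K/W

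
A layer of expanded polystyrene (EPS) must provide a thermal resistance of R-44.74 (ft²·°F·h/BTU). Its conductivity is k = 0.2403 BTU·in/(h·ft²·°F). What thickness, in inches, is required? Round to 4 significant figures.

L = R × k = 44.74 × 0.2403 = 10.751 in

10.75 in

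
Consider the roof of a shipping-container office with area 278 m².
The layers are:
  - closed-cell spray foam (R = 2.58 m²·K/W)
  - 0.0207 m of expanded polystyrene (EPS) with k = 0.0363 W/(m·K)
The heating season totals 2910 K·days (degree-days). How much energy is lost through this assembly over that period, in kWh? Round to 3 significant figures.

0.0207/0.0363 = 0.5702
R_total = 2.58 + 0.5702 = 3.15 m²·K/W
E = A × HDD × 24 / R / 1000 = 278 × 2910 × 24 / 3.15 / 1000 = 6163 kWh

6160 kWh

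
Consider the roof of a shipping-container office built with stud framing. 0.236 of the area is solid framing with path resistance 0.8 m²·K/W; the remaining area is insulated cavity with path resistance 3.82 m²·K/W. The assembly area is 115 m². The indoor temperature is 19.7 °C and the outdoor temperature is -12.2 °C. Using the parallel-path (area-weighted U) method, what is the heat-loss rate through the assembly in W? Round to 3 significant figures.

U_eff = 0.764/3.82 + 0.236/0.8 = 0.2 + 0.295 = 0.495
R_eff = 1/U_eff = 2.02 m²·K/W
Q = 115 × (19.7 − (-12.2)) / 2.02 = 1816 W

1820 W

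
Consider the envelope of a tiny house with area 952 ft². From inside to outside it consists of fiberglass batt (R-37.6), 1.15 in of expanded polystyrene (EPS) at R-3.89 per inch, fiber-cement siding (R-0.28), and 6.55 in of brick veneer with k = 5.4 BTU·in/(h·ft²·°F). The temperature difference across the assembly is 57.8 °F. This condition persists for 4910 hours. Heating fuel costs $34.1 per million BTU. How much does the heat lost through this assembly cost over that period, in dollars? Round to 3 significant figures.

211 dollars

1.15 × 3.89 = 4.473
6.55/5.4 = 1.213
R_total = 37.6 + 4.473 + 0.28 + 1.213 = 43.57 ft²·°F·h/BTU
Q = 952 × 57.8 / 43.57 = 1263 BTU/h
E = 1263 × 4910 = 6201000 BTU
Cost = 6201000/10⁶ × 34.1 = $211.5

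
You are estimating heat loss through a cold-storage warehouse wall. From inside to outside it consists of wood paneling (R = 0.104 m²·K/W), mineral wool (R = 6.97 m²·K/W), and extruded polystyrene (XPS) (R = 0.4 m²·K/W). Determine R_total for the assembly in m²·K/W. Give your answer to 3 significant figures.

R_total = 0.104 + 6.97 + 0.4 = 7.474 m²·K/W

7.47 m²·K/W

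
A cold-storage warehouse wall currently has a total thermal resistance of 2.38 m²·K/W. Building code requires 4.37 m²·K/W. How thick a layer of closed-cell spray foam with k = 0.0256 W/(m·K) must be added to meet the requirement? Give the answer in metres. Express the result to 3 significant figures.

0.0509 m

ΔR = 4.37 − 2.38 = 1.99 m²·K/W
L = ΔR × k = 1.99 × 0.0256 = 0.05094 m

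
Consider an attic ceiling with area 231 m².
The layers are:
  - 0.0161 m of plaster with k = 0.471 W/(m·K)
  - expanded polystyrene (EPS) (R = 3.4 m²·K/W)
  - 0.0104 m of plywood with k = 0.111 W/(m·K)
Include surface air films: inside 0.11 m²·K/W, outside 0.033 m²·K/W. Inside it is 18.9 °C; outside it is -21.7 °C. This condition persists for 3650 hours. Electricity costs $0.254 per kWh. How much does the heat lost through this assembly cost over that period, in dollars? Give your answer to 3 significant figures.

0.0161/0.471 = 0.03418
0.0104/0.111 = 0.09369
R_total = 0.11 + 0.03418 + 3.4 + 0.09369 + 0.033 = 3.671 m²·K/W
Q = 231 × (18.9 − (-21.7)) / 3.671 = 2555 W
E = 2555 W × 3650 h / 1000 = 9325 kWh
Cost = 9325 × 0.254 = $2369

2370 dollars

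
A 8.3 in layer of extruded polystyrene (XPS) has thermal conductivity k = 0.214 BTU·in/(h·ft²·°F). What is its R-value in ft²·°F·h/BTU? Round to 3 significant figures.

38.8 ft²·°F·h/BTU

R = L/k = 8.3/0.214 = 38.79 ft²·°F·h/BTU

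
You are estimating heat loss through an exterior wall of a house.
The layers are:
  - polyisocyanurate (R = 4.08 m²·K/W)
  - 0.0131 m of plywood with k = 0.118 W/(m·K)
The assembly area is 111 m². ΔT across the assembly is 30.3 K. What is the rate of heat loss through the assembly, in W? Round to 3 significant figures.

0.0131/0.118 = 0.111
R_total = 4.08 + 0.111 = 4.191 m²·K/W
Q = A·ΔT/R = 111 × 30.3 / 4.191 = 802.5 W

803 W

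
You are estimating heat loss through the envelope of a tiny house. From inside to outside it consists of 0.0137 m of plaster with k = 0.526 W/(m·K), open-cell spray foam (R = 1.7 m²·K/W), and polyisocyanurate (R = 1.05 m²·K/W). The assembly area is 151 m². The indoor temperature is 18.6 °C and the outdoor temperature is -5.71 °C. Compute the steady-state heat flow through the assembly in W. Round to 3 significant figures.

1320 W

0.0137/0.526 = 0.02605
R_total = 0.02605 + 1.7 + 1.05 = 2.776 m²·K/W
Q = A·ΔT/R = 151 × (18.6 − (-5.71)) / 2.776 = 1322 W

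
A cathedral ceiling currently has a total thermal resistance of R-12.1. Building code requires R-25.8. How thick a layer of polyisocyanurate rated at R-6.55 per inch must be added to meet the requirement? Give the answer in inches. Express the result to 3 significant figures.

ΔR = 25.8 − 12.1 = 13.7 ft²·°F·h/BTU
L = ΔR / (R/in) = 13.7/6.55 = 2.092 in

2.09 in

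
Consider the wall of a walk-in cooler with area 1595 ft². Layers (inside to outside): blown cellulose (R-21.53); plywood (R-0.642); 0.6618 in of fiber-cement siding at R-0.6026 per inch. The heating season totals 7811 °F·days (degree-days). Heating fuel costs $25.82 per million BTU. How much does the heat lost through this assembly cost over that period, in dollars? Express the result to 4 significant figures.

0.6618 × 0.6026 = 0.3988
R_total = 21.53 + 0.642 + 0.3988 = 22.571 ft²·°F·h/BTU
E = A × HDD × 24 / R = 1595 × 7811 × 24 / 22.571 = 13247000 BTU
Cost = 13247000/10⁶ × 25.82 = $342.05

342.0 dollars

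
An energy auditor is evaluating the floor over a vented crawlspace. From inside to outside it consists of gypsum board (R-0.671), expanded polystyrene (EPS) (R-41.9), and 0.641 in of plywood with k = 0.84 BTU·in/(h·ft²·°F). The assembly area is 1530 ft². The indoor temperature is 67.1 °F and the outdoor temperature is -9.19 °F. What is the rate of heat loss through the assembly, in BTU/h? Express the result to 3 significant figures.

0.641/0.84 = 0.7631
R_total = 0.671 + 41.9 + 0.7631 = 43.33 ft²·°F·h/BTU
Q = A·ΔT/R = 1530 × (67.1 − (-9.19)) / 43.33 = 2694 BTU/h

2690 BTU/h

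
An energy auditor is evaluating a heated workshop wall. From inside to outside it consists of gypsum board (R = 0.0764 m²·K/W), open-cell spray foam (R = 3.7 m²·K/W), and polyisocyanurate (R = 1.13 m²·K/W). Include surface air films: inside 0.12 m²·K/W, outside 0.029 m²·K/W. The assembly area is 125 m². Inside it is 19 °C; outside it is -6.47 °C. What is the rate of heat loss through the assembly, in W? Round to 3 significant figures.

630 W

R_total = 0.12 + 0.0764 + 3.7 + 1.13 + 0.029 = 5.055 m²·K/W
Q = A·ΔT/R = 125 × (19 − (-6.47)) / 5.055 = 629.8 W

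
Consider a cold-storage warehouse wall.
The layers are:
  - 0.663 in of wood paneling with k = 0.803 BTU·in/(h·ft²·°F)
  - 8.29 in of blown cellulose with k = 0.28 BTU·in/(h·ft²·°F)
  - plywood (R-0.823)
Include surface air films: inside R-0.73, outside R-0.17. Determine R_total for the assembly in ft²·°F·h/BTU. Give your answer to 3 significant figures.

0.663/0.803 = 0.8257
8.29/0.28 = 29.61
R_total = 0.73 + 0.8257 + 29.61 + 0.823 + 0.17 = 32.16 ft²·°F·h/BTU

32.2 ft²·°F·h/BTU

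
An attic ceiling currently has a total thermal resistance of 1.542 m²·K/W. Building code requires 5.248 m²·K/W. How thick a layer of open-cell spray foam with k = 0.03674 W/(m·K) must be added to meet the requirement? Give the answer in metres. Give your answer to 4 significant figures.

ΔR = 5.248 − 1.542 = 3.706 m²·K/W
L = ΔR × k = 3.706 × 0.03674 = 0.13616 m

0.1362 m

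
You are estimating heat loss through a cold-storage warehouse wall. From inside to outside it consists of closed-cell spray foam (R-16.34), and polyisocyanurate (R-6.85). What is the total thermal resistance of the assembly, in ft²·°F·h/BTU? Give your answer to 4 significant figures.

23.19 ft²·°F·h/BTU

R_total = 16.34 + 6.85 = 23.19 ft²·°F·h/BTU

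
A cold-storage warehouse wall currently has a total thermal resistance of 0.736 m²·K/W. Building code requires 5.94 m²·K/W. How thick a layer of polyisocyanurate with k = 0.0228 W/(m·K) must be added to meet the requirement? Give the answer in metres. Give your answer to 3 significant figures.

0.119 m

ΔR = 5.94 − 0.736 = 5.204 m²·K/W
L = ΔR × k = 5.204 × 0.0228 = 0.1187 m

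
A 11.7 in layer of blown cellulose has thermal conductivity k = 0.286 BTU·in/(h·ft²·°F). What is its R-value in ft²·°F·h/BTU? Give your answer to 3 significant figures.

R = L/k = 11.7/0.286 = 40.91 ft²·°F·h/BTU

40.9 ft²·°F·h/BTU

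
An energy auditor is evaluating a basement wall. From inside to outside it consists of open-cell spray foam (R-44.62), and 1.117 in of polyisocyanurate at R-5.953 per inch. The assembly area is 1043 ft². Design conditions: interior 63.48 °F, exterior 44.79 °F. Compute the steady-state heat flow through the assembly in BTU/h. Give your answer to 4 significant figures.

1.117 × 5.953 = 6.6495
R_total = 44.62 + 6.6495 = 51.27 ft²·°F·h/BTU
Q = A·ΔT/R = 1043 × (63.48 − 44.79) / 51.27 = 380.22 BTU/h

380.2 BTU/h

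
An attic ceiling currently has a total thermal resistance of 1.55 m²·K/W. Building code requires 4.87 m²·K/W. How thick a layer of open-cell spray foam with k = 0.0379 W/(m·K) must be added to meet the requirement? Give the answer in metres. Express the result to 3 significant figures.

0.126 m

ΔR = 4.87 − 1.55 = 3.32 m²·K/W
L = ΔR × k = 3.32 × 0.0379 = 0.1258 m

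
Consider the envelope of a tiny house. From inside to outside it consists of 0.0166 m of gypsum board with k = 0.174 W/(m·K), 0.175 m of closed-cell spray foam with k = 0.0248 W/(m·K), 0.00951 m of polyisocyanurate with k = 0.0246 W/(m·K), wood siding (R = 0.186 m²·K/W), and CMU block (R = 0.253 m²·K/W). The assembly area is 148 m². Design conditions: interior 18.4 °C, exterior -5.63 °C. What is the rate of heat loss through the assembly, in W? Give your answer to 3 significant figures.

446 W

0.0166/0.174 = 0.0954
0.175/0.0248 = 7.056
0.00951/0.0246 = 0.3866
R_total = 0.0954 + 7.056 + 0.3866 + 0.186 + 0.253 = 7.977 m²·K/W
Q = A·ΔT/R = 148 × (18.4 − (-5.63)) / 7.977 = 445.8 W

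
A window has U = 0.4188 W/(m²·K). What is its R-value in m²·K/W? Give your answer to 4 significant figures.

2.388 m²·K/W

R = 1/U = 1/0.4188 = 2.3878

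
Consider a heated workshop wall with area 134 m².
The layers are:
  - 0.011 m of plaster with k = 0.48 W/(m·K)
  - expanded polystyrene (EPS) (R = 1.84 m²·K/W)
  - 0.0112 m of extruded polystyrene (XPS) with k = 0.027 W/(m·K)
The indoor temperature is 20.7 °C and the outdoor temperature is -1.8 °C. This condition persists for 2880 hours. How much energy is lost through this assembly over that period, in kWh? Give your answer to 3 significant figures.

3810 kWh

0.011/0.48 = 0.02292
0.0112/0.027 = 0.4148
R_total = 0.02292 + 1.84 + 0.4148 = 2.278 m²·K/W
Q = 134 × (20.7 − (-1.8)) / 2.278 = 1324 W
E = 1324 W × 2880 h / 1000 = 3812 kWh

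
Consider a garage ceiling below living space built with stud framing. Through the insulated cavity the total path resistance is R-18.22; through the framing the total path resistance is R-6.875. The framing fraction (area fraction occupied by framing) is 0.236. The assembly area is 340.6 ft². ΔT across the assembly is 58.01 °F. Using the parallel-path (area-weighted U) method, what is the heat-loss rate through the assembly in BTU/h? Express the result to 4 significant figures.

U_eff = 0.764/18.22 + 0.236/6.875 = 0.041932 + 0.034327 = 0.076259
R_eff = 1/U_eff = 13.113 ft²·°F·h/BTU
Q = 340.6 × 58.01 / 13.113 = 1506.7 BTU/h

1507 BTU/h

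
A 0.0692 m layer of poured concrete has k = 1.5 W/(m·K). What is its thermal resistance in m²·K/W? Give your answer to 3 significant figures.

R = L/k = 0.0692/1.5 = 0.04613 m²·K/W

0.0461 m²·K/W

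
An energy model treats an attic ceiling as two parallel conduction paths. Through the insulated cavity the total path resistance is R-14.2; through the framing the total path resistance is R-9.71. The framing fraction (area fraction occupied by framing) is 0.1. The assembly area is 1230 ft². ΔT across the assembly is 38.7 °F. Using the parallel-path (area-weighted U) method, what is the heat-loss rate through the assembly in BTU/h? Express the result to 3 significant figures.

U_eff = 0.9/14.2 + 0.1/9.71 = 0.06338 + 0.0103 = 0.07368
R_eff = 1/U_eff = 13.57 ft²·°F·h/BTU
Q = 1230 × 38.7 / 13.57 = 3507 BTU/h

3510 BTU/h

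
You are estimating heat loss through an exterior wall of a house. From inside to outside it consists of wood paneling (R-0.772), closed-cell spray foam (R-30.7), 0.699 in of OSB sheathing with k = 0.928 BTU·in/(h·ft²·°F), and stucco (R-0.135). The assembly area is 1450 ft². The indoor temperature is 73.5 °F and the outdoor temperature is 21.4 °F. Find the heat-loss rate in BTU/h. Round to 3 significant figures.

2330 BTU/h

0.699/0.928 = 0.7532
R_total = 0.772 + 30.7 + 0.7532 + 0.135 = 32.36 ft²·°F·h/BTU
Q = A·ΔT/R = 1450 × (73.5 − 21.4) / 32.36 = 2335 BTU/h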